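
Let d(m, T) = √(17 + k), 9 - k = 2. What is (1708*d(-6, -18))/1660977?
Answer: 3416*√6/1660977 ≈ 0.0050377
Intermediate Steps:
k = 7 (k = 9 - 1*2 = 9 - 2 = 7)
d(m, T) = 2*√6 (d(m, T) = √(17 + 7) = √24 = 2*√6)
(1708*d(-6, -18))/1660977 = (1708*(2*√6))/1660977 = (3416*√6)*(1/1660977) = 3416*√6/1660977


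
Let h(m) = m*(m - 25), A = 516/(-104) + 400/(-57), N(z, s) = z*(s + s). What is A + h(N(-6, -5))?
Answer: 3094447/1482 ≈ 2088.0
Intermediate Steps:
N(z, s) = 2*s*z (N(z, s) = z*(2*s) = 2*s*z)
A = -17753/1482 (A = 516*(-1/104) + 400*(-1/57) = -129/26 - 400/57 = -17753/1482 ≈ -11.979)
h(m) = m*(-25 + m)
A + h(N(-6, -5)) = -17753/1482 + (2*(-5)*(-6))*(-25 + 2*(-5)*(-6)) = -17753/1482 + 60*(-25 + 60) = -17753/1482 + 60*35 = -17753/1482 + 2100 = 3094447/1482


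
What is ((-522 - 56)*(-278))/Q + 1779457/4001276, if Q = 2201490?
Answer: 2280198911857/4404384550620 ≈ 0.51771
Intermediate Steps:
((-522 - 56)*(-278))/Q + 1779457/4001276 = ((-522 - 56)*(-278))/2201490 + 1779457/4001276 = -578*(-278)*(1/2201490) + 1779457*(1/4001276) = 160684*(1/2201490) + 1779457/4001276 = 80342/1100745 + 1779457/4001276 = 2280198911857/4404384550620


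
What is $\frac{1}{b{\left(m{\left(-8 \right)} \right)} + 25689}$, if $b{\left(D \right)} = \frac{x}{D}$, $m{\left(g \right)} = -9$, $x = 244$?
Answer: $\frac{9}{230957} \approx 3.8968 \cdot 10^{-5}$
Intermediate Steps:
$b{\left(D \right)} = \frac{244}{D}$
$\frac{1}{b{\left(m{\left(-8 \right)} \right)} + 25689} = \frac{1}{\frac{244}{-9} + 25689} = \frac{1}{244 \left(- \frac{1}{9}\right) + 25689} = \frac{1}{- \frac{244}{9} + 25689} = \frac{1}{\frac{230957}{9}} = \frac{9}{230957}$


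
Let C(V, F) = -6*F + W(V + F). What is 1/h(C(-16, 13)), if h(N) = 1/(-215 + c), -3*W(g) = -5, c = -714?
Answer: -929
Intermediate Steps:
W(g) = 5/3 (W(g) = -⅓*(-5) = 5/3)
C(V, F) = 5/3 - 6*F (C(V, F) = -6*F + 5/3 = 5/3 - 6*F)
h(N) = -1/929 (h(N) = 1/(-215 - 714) = 1/(-929) = -1/929)
1/h(C(-16, 13)) = 1/(-1/929) = -929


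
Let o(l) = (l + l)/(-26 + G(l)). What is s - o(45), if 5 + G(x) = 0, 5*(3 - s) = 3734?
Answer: -114839/155 ≈ -740.90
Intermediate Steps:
s = -3719/5 (s = 3 - 1/5*3734 = 3 - 3734/5 = -3719/5 ≈ -743.80)
G(x) = -5 (G(x) = -5 + 0 = -5)
o(l) = -2*l/31 (o(l) = (l + l)/(-26 - 5) = (2*l)/(-31) = (2*l)*(-1/31) = -2*l/31)
s - o(45) = -3719/5 - (-2)*45/31 = -3719/5 - 1*(-90/31) = -3719/5 + 90/31 = -114839/155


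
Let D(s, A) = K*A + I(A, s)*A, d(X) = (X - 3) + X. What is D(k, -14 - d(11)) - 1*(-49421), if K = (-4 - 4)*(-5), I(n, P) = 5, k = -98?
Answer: 47936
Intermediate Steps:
d(X) = -3 + 2*X (d(X) = (-3 + X) + X = -3 + 2*X)
K = 40 (K = -8*(-5) = 40)
D(s, A) = 45*A (D(s, A) = 40*A + 5*A = 45*A)
D(k, -14 - d(11)) - 1*(-49421) = 45*(-14 - (-3 + 2*11)) - 1*(-49421) = 45*(-14 - (-3 + 22)) + 49421 = 45*(-14 - 1*19) + 49421 = 45*(-14 - 19) + 49421 = 45*(-33) + 49421 = -1485 + 49421 = 47936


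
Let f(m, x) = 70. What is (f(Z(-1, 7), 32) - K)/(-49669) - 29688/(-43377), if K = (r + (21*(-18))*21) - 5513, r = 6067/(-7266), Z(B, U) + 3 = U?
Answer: 2150824732057/5218180139886 ≈ 0.41218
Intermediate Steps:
Z(B, U) = -3 + U
r = -6067/7266 (r = 6067*(-1/7266) = -6067/7266 ≈ -0.83498)
K = -97741033/7266 (K = (-6067/7266 + (21*(-18))*21) - 5513 = (-6067/7266 - 378*21) - 5513 = (-6067/7266 - 7938) - 5513 = -57683575/7266 - 5513 = -97741033/7266 ≈ -13452.)
(f(Z(-1, 7), 32) - K)/(-49669) - 29688/(-43377) = (70 - 1*(-97741033/7266))/(-49669) - 29688/(-43377) = (70 + 97741033/7266)*(-1/49669) - 29688*(-1/43377) = (98249653/7266)*(-1/49669) + 9896/14459 = -98249653/360894954 + 9896/14459 = 2150824732057/5218180139886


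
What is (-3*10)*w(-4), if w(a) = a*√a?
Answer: 240*I ≈ 240.0*I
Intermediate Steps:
w(a) = a^(3/2)
(-3*10)*w(-4) = (-3*10)*(-4)^(3/2) = -(-240)*I = 240*I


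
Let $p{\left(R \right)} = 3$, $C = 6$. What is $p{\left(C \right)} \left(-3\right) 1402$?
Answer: $-12618$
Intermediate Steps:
$p{\left(C \right)} \left(-3\right) 1402 = 3 \left(-3\right) 1402 = \left(-9\right) 1402 = -12618$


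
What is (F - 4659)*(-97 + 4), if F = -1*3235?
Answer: 734142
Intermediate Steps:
F = -3235
(F - 4659)*(-97 + 4) = (-3235 - 4659)*(-97 + 4) = -7894*(-93) = 734142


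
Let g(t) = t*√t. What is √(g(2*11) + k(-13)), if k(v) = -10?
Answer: √(-10 + 22*√22) ≈ 9.6535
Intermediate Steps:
g(t) = t^(3/2)
√(g(2*11) + k(-13)) = √((2*11)^(3/2) - 10) = √(22^(3/2) - 10) = √(22*√22 - 10) = √(-10 + 22*√22)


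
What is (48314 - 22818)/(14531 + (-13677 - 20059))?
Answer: -25496/19205 ≈ -1.3276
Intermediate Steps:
(48314 - 22818)/(14531 + (-13677 - 20059)) = 25496/(14531 - 33736) = 25496/(-19205) = 25496*(-1/19205) = -25496/19205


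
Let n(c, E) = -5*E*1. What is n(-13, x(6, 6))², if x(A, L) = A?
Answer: 900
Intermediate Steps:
n(c, E) = -5*E
n(-13, x(6, 6))² = (-5*6)² = (-30)² = 900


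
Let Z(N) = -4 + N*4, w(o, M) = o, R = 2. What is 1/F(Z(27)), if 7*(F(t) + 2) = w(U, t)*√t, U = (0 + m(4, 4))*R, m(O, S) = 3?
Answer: 49/1774 + 21*√26/887 ≈ 0.14834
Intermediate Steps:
U = 6 (U = (0 + 3)*2 = 3*2 = 6)
Z(N) = -4 + 4*N
F(t) = -2 + 6*√t/7 (F(t) = -2 + (6*√t)/7 = -2 + 6*√t/7)
1/F(Z(27)) = 1/(-2 + 6*√(-4 + 4*27)/7) = 1/(-2 + 6*√(-4 + 108)/7) = 1/(-2 + 6*√104/7) = 1/(-2 + 6*(2*√26)/7) = 1/(-2 + 12*√26/7)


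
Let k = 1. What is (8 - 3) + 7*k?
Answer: 12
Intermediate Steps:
(8 - 3) + 7*k = (8 - 3) + 7*1 = 5 + 7 = 12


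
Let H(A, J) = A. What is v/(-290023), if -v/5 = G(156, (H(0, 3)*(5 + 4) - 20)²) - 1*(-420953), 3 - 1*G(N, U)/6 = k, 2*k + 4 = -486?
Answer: 2112205/290023 ≈ 7.2829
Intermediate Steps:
k = -245 (k = -2 + (½)*(-486) = -2 - 243 = -245)
G(N, U) = 1488 (G(N, U) = 18 - 6*(-245) = 18 + 1470 = 1488)
v = -2112205 (v = -5*(1488 - 1*(-420953)) = -5*(1488 + 420953) = -5*422441 = -2112205)
v/(-290023) = -2112205/(-290023) = -2112205*(-1/290023) = 2112205/290023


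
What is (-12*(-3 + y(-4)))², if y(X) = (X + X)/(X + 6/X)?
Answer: 41616/121 ≈ 343.93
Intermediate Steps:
y(X) = 2*X/(X + 6/X) (y(X) = (2*X)/(X + 6/X) = 2*X/(X + 6/X))
(-12*(-3 + y(-4)))² = (-12*(-3 + 2*(-4)²/(6 + (-4)²)))² = (-12*(-3 + 2*16/(6 + 16)))² = (-12*(-3 + 2*16/22))² = (-12*(-3 + 2*16*(1/22)))² = (-12*(-3 + 16/11))² = (-12*(-17/11))² = (204/11)² = 41616/121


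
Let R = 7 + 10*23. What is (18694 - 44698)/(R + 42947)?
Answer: -6501/10796 ≈ -0.60217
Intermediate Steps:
R = 237 (R = 7 + 230 = 237)
(18694 - 44698)/(R + 42947) = (18694 - 44698)/(237 + 42947) = -26004/43184 = -26004*1/43184 = -6501/10796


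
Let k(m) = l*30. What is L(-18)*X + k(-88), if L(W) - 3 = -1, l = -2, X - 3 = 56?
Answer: 58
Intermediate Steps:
X = 59 (X = 3 + 56 = 59)
k(m) = -60 (k(m) = -2*30 = -60)
L(W) = 2 (L(W) = 3 - 1 = 2)
L(-18)*X + k(-88) = 2*59 - 60 = 118 - 60 = 58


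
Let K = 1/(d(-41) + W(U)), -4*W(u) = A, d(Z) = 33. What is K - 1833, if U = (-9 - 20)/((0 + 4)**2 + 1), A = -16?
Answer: -67820/37 ≈ -1833.0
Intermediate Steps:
U = -29/17 (U = -29/(4**2 + 1) = -29/(16 + 1) = -29/17 ≈ -1.7059)
W(u) = 4 (W(u) = -1/4*(-16) = 4)
K = 1/37 (K = 1/(33 + 4) = 1/37 ≈ 0.027027)
K - 1833 = 1/37 - 1833 = -67820/37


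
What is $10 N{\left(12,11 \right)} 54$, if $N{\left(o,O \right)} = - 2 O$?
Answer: $-11880$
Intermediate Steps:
$10 N{\left(12,11 \right)} 54 = 10 \left(\left(-2\right) 11\right) 54 = 10 \left(-22\right) 54 = \left(-220\right) 54 = -11880$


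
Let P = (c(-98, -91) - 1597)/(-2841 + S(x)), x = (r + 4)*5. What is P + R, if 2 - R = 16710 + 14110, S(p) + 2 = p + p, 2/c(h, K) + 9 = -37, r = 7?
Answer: -645717310/20953 ≈ -30817.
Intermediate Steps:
c(h, K) = -1/23 (c(h, K) = 2/(-9 - 37) = 2/(-46) = 2*(-1/46) = -1/23)
x = 55 (x = (7 + 4)*5 = 11*5 = 55)
S(p) = -2 + 2*p (S(p) = -2 + (p + p) = -2 + 2*p)
P = 12244/20953 (P = (-1/23 - 1597)/(-2841 + (-2 + 2*55)) = -36732/(23*(-2841 + (-2 + 110))) = -36732/(23*(-2841 + 108)) = -36732/23/(-2733) = -36732/23*(-1/2733) = 12244/20953 ≈ 0.58436)
R = -30818 (R = 2 - (16710 + 14110) = 2 - 1*30820 = 2 - 30820 = -30818)
P + R = 12244/20953 - 30818 = -645717310/20953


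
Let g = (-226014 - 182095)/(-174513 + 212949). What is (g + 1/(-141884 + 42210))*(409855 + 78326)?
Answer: -3309695901858877/638511644 ≈ -5.1835e+6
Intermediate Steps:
g = -408109/38436 ≈ -10.618
(g + 1/(-141884 + 42210))*(409855 + 78326) = (-408109/38436 + 1/(-141884 + 42210))*(409855 + 78326) = (-408109/38436 + 1/(-99674))*488181 = (-408109/38436 - 1/99674)*488181 = -20338947451/1915534932*488181 = -3309695901858877/638511644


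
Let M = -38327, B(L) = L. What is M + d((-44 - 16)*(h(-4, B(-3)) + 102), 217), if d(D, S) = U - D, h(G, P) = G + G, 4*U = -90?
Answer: -65419/2 ≈ -32710.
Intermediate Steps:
U = -45/2 (U = (¼)*(-90) = -45/2 ≈ -22.500)
h(G, P) = 2*G
d(D, S) = -45/2 - D
M + d((-44 - 16)*(h(-4, B(-3)) + 102), 217) = -38327 + (-45/2 - (-44 - 16)*(2*(-4) + 102)) = -38327 + (-45/2 - (-60)*(-8 + 102)) = -38327 + (-45/2 - (-60)*94) = -38327 + (-45/2 - 1*(-5640)) = -38327 + (-45/2 + 5640) = -38327 + 11235/2 = -65419/2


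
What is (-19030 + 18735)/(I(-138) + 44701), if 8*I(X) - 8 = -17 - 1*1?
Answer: -1180/178799 ≈ -0.0065996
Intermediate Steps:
I(X) = -5/4 (I(X) = 1 + (-17 - 1*1)/8 = 1 + (-17 - 1)/8 = 1 + (⅛)*(-18) = 1 - 9/4 = -5/4)
(-19030 + 18735)/(I(-138) + 44701) = (-19030 + 18735)/(-5/4 + 44701) = -295/178799/4 = -295*4/178799 = -1180/178799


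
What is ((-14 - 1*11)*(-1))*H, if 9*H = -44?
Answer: -1100/9 ≈ -122.22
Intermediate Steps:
H = -44/9 (H = (1/9)*(-44) = -44/9 ≈ -4.8889)
((-14 - 1*11)*(-1))*H = ((-14 - 1*11)*(-1))*(-44/9) = ((-14 - 11)*(-1))*(-44/9) = -25*(-1)*(-44/9) = 25*(-44/9) = -1100/9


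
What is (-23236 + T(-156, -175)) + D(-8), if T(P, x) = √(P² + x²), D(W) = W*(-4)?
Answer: -23204 + √54961 ≈ -22970.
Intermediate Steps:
D(W) = -4*W
(-23236 + T(-156, -175)) + D(-8) = (-23236 + √((-156)² + (-175)²)) - 4*(-8) = (-23236 + √(24336 + 30625)) + 32 = (-23236 + √54961) + 32 = -23204 + √54961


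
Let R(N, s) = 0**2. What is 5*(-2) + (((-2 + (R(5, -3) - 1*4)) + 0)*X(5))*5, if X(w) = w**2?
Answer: -760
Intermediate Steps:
R(N, s) = 0
5*(-2) + (((-2 + (R(5, -3) - 1*4)) + 0)*X(5))*5 = 5*(-2) + (((-2 + (0 - 1*4)) + 0)*5**2)*5 = -10 + (((-2 + (0 - 4)) + 0)*25)*5 = -10 + (((-2 - 4) + 0)*25)*5 = -10 + ((-6 + 0)*25)*5 = -10 - 6*25*5 = -10 - 150*5 = -10 - 750 = -760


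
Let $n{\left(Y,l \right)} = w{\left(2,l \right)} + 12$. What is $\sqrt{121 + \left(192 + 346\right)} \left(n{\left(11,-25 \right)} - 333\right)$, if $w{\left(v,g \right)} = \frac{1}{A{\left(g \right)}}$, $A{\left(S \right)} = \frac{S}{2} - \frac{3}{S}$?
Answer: $- \frac{198749 \sqrt{659}}{619} \approx -8242.5$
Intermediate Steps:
$A{\left(S \right)} = \frac{S}{2} - \frac{3}{S}$ ($A{\left(S \right)} = S \frac{1}{2} - \frac{3}{S} = \frac{S}{2} - \frac{3}{S}$)
$w{\left(v,g \right)} = \frac{1}{\frac{g}{2} - \frac{3}{g}}$
$n{\left(Y,l \right)} = 12 + \frac{2 l}{-6 + l^{2}}$ ($n{\left(Y,l \right)} = \frac{2 l}{-6 + l^{2}} + 12 = 12 + \frac{2 l}{-6 + l^{2}}$)
$\sqrt{121 + \left(192 + 346\right)} \left(n{\left(11,-25 \right)} - 333\right) = \sqrt{121 + \left(192 + 346\right)} \left(\frac{2 \left(-36 - 25 + 6 \left(-25\right)^{2}\right)}{-6 + \left(-25\right)^{2}} - 333\right) = \sqrt{121 + 538} \left(\frac{2 \left(-36 - 25 + 6 \cdot 625\right)}{-6 + 625} - 333\right) = \sqrt{659} \left(\frac{2 \left(-36 - 25 + 3750\right)}{619} - 333\right) = \sqrt{659} \left(2 \cdot \frac{1}{619} \cdot 3689 - 333\right) = \sqrt{659} \left(\frac{7378}{619} - 333\right) = \sqrt{659} \left(- \frac{198749}{619}\right) = - \frac{198749 \sqrt{659}}{619}$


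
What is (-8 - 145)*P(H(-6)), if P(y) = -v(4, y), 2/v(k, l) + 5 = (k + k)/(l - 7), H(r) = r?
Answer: -3978/73 ≈ -54.493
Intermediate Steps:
v(k, l) = 2/(-5 + 2*k/(-7 + l)) (v(k, l) = 2/(-5 + (k + k)/(l - 7)) = 2/(-5 + (2*k)/(-7 + l)) = 2/(-5 + 2*k/(-7 + l)))
P(y) = -2*(-7 + y)/(43 - 5*y) (P(y) = -2*(-7 + y)/(35 - 5*y + 2*4) = -2*(-7 + y)/(35 - 5*y + 8) = -2*(-7 + y)/(43 - 5*y))
(-8 - 145)*P(H(-6)) = (-8 - 145)*(2*(-7 - 6)/(-43 + 5*(-6))) = -306*(-13)/(-43 - 30) = -306*(-13)/(-73) = -306*(-1)*(-13)/73 = -153*26/73 = -3978/73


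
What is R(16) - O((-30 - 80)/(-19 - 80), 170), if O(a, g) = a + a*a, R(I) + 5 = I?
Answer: 701/81 ≈ 8.6543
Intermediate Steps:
R(I) = -5 + I
O(a, g) = a + a²
R(16) - O((-30 - 80)/(-19 - 80), 170) = (-5 + 16) - (-30 - 80)/(-19 - 80)*(1 + (-30 - 80)/(-19 - 80)) = 11 - (-110/(-99))*(1 - 110/(-99)) = 11 - (-110*(-1/99))*(1 - 110*(-1/99)) = 11 - 10*(1 + 10/9)/9 = 11 - 10*19/(9*9) = 11 - 1*190/81 = 11 - 190/81 = 701/81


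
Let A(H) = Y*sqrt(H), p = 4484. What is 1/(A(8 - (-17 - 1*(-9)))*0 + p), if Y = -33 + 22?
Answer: 1/4484 ≈ 0.00022302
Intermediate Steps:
Y = -11
A(H) = -11*sqrt(H)
1/(A(8 - (-17 - 1*(-9)))*0 + p) = 1/(-11*sqrt(8 - (-17 - 1*(-9)))*0 + 4484) = 1/(-11*sqrt(8 - (-17 + 9))*0 + 4484) = 1/(-11*sqrt(8 - 1*(-8))*0 + 4484) = 1/(-11*sqrt(8 + 8)*0 + 4484) = 1/(-11*sqrt(16)*0 + 4484) = 1/(-11*4*0 + 4484) = 1/(-44*0 + 4484) = 1/(0 + 4484) = 1/4484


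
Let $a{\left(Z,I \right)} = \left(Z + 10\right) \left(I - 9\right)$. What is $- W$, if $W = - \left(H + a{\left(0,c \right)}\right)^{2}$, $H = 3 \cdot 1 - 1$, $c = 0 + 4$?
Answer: $2304$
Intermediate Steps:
$c = 4$
$a{\left(Z,I \right)} = \left(-9 + I\right) \left(10 + Z\right)$ ($a{\left(Z,I \right)} = \left(10 + Z\right) \left(-9 + I\right) = \left(-9 + I\right) \left(10 + Z\right)$)
$H = 2$ ($H = 3 - 1 = 2$)
$W = -2304$ ($W = - \left(2 + \left(-90 - 0 + 10 \cdot 4 + 4 \cdot 0\right)\right)^{2} = - \left(2 + \left(-90 + 0 + 40 + 0\right)\right)^{2} = - \left(2 - 50\right)^{2} = - \left(-48\right)^{2} = \left(-1\right) 2304 = -2304$)
$- W = \left(-1\right) \left(-2304\right) = 2304$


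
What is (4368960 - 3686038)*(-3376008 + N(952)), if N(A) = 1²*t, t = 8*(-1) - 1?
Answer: -2305556281674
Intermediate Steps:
t = -9 (t = -8 - 1 = -9)
N(A) = -9 (N(A) = 1²*(-9) = 1*(-9) = -9)
(4368960 - 3686038)*(-3376008 + N(952)) = (4368960 - 3686038)*(-3376008 - 9) = 682922*(-3376017) = -2305556281674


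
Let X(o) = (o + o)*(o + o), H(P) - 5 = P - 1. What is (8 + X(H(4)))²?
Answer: 69696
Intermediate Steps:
H(P) = 4 + P (H(P) = 5 + (P - 1) = 5 + (-1 + P) = 4 + P)
X(o) = 4*o² (X(o) = (2*o)*(2*o) = 4*o²)
(8 + X(H(4)))² = (8 + 4*(4 + 4)²)² = (8 + 4*8²)² = (8 + 4*64)² = (8 + 256)² = 264² = 69696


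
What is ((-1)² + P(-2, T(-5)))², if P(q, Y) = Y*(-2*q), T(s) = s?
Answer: 361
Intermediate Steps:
P(q, Y) = -2*Y*q
((-1)² + P(-2, T(-5)))² = ((-1)² - 2*(-5)*(-2))² = (1 - 20)² = (-19)² = 361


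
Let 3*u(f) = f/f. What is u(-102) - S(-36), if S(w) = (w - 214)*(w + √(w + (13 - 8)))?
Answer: -26999/3 + 250*I*√31 ≈ -8999.7 + 1391.9*I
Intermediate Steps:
u(f) = ⅓ (u(f) = (f/f)/3 = (⅓)*1 = ⅓)
S(w) = (-214 + w)*(w + √(5 + w)) (S(w) = (-214 + w)*(w + √(w + 5)) = (-214 + w)*(w + √(5 + w)))
u(-102) - S(-36) = ⅓ - ((-36)² - 214*(-36) - 214*√(5 - 36) - 36*√(5 - 36)) = ⅓ - (1296 + 7704 - 214*I*√31 - 36*I*√31) = ⅓ - (9000 - 250*I*√31) = ⅓ + (-9000 + 250*I*√31) = -26999/3 + 250*I*√31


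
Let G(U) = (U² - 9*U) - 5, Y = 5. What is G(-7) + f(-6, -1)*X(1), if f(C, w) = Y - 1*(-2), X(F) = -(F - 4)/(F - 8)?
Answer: 104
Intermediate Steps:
X(F) = -(-4 + F)/(-8 + F)
G(U) = -5 + U² - 9*U
f(C, w) = 7 (f(C, w) = 5 - 1*(-2) = 5 + 2 = 7)
G(-7) + f(-6, -1)*X(1) = (-5 + (-7)² - 9*(-7)) + 7*((4 - 1*1)/(-8 + 1)) = (-5 + 49 + 63) + 7*((4 - 1)/(-7)) = 107 + 7*(-⅐*3) = 107 + 7*(-3/7) = 107 - 3 = 104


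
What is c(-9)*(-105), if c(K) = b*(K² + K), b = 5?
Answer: -37800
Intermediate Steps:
c(K) = 5*K + 5*K² (c(K) = 5*(K² + K) = 5*(K + K²) = 5*K + 5*K²)
c(-9)*(-105) = (5*(-9)*(1 - 9))*(-105) = (5*(-9)*(-8))*(-105) = 360*(-105) = -37800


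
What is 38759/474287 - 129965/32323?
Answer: -60387902798/15330378701 ≈ -3.9391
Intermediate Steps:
38759/474287 - 129965/32323 = -60387902798/15330378701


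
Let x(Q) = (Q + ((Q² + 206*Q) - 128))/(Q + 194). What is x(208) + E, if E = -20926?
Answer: -4163030/201 ≈ -20712.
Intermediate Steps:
x(Q) = (-128 + Q² + 207*Q)/(194 + Q) (x(Q) = (Q + (-128 + Q² + 206*Q))/(194 + Q) = (-128 + Q² + 207*Q)/(194 + Q))
x(208) + E = (-128 + 208² + 207*208)/(194 + 208) - 20926 = (-128 + 43264 + 43056)/402 - 20926 = (1/402)*86192 - 20926 = 43096/201 - 20926 = -4163030/201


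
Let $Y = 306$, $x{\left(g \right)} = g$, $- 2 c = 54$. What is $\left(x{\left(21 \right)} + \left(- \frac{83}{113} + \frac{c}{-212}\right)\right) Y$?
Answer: $\frac{74745243}{11978} \approx 6240.2$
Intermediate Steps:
$c = -27$ ($c = \left(- \frac{1}{2}\right) 54 = -27$)
$\left(x{\left(21 \right)} + \left(- \frac{83}{113} + \frac{c}{-212}\right)\right) Y = \left(21 - \left(- \frac{27}{212} + \frac{83}{113}\right)\right) 306 = \left(21 - \frac{14545}{23956}\right) 306 = \frac{488531}{23956} \cdot 306 = \frac{74745243}{11978}$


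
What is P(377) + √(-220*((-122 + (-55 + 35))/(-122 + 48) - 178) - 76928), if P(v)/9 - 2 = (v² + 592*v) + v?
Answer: 3291228 + 6*I*√1452287/37 ≈ 3.2912e+6 + 195.42*I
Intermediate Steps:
P(v) = 18 + 9*v² + 5337*v (P(v) = 18 + 9*((v² + 592*v) + v) = 18 + 9*(v² + 593*v) = 18 + (9*v² + 5337*v) = 18 + 9*v² + 5337*v)
P(377) + √(-220*((-122 + (-55 + 35))/(-122 + 48) - 178) - 76928) = (18 + 9*377² + 5337*377) + √(-220*((-122 + (-55 + 35))/(-122 + 48) - 178) - 76928) = (18 + 9*142129 + 2012049) + √(-220*((-122 - 20)/(-74) - 178) - 76928) = (18 + 1279161 + 2012049) + √(-220*(-142*(-1/74) - 178) - 76928) = 3291228 + √(-220*(71/37 - 178) - 76928) = 3291228 + √(-220*(-6515/37) - 76928) = 3291228 + √(1433300/37 - 76928) = 3291228 + √(-1413036/37) = 3291228 + 6*I*√1452287/37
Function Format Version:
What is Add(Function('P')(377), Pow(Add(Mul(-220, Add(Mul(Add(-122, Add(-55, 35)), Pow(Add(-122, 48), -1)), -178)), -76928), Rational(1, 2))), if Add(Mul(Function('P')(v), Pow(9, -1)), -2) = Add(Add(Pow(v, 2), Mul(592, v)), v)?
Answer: Add(3291228, Mul(Rational(6, 37), I, Pow(1452287, Rational(1, 2)))) ≈ Add(3.2912e+6, Mul(195.42, I))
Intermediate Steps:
Function('P')(v) = Add(18, Mul(9, Pow(v, 2)), Mul(5337, v)) (Function('P')(v) = Add(18, Mul(9, Add(Add(Pow(v, 2), Mul(592, v)), v))) = Add(18, Mul(9, Add(Pow(v, 2), Mul(593, v)))) = Add(18, Add(Mul(9, Pow(v, 2)), Mul(5337, v))) = Add(18, Mul(9, Pow(v, 2)), Mul(5337, v)))
Add(Function('P')(377), Pow(Add(Mul(-220, Add(Mul(Add(-122, Add(-55, 35)), Pow(Add(-122, 48), -1)), -178)), -76928), Rational(1, 2))) = Add(Add(18, Mul(9, Pow(377, 2)), Mul(5337, 377)), Pow(Add(Mul(-220, Add(Mul(Add(-122, Add(-55, 35)), Pow(Add(-122, 48), -1)), -178)), -76928), Rational(1, 2))) = Add(Add(18, Mul(9, 142129), 2012049), Pow(Add(Mul(-220, Add(Mul(Add(-122, -20), Pow(-74, -1)), -178)), -76928), Rational(1, 2))) = Add(Add(18, 1279161, 2012049), Pow(Add(Mul(-220, Add(Mul(-142, Rational(-1, 74)), -178)), -76928), Rational(1, 2))) = Add(3291228, Pow(Add(Mul(-220, Add(Rational(71, 37), -178)), -76928), Rational(1, 2))) = Add(3291228, Pow(Add(Mul(-220, Rational(-6515, 37)), -76928), Rational(1, 2))) = Add(3291228, Pow(Add(Rational(1433300, 37), -76928), Rational(1, 2))) = Add(3291228, Pow(Rational(-1413036, 37), Rational(1, 2))) = Add(3291228, Mul(Rational(6, 37), I, Pow(1452287, Rational(1, 2))))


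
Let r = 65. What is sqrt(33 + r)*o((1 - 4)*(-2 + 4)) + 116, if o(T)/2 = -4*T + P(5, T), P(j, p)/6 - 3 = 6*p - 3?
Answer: 116 - 2688*sqrt(2) ≈ -3685.4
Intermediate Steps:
P(j, p) = 36*p (P(j, p) = 18 + 6*(6*p - 3) = 18 + 6*(-3 + 6*p) = 18 + (-18 + 36*p) = 36*p)
o(T) = 64*T (o(T) = 2*(-4*T + 36*T) = 2*(32*T) = 64*T)
sqrt(33 + r)*o((1 - 4)*(-2 + 4)) + 116 = sqrt(33 + 65)*(64*((1 - 4)*(-2 + 4))) + 116 = sqrt(98)*(64*(-3*2)) + 116 = (7*sqrt(2))*(64*(-6)) + 116 = (7*sqrt(2))*(-384) + 116 = -2688*sqrt(2) + 116 = 116 - 2688*sqrt(2)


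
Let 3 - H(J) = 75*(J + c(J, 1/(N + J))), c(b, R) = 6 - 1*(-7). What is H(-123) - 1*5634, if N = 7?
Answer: 2619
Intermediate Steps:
c(b, R) = 13 (c(b, R) = 6 + 7 = 13)
H(J) = -972 - 75*J (H(J) = 3 - 75*(J + 13) = 3 - 75*(13 + J) = 3 - (975 + 75*J) = 3 + (-975 - 75*J) = -972 - 75*J)
H(-123) - 1*5634 = (-972 - 75*(-123)) - 1*5634 = (-972 + 9225) - 5634 = 8253 - 5634 = 2619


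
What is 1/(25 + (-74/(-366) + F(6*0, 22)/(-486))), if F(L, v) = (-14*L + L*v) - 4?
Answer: 14823/373694 ≈ 0.039666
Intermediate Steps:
F(L, v) = -4 - 14*L + L*v
1/(25 + (-74/(-366) + F(6*0, 22)/(-486))) = 1/(25 + (-74/(-366) + (-4 - 84*0 + (6*0)*22)/(-486))) = 1/(25 + (-74*(-1/366) + (-4 - 14*0 + 0*22)*(-1/486))) = 1/(25 + (37/183 + (-4 + 0 + 0)*(-1/486))) = 1/(25 + (37/183 - 4*(-1/486))) = 1/(25 + (37/183 + 2/243)) = 1/(25 + 3119/14823) = 1/(373694/14823) = 14823/373694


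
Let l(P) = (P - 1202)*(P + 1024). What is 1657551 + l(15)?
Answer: 424258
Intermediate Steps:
l(P) = (-1202 + P)*(1024 + P)
1657551 + l(15) = 1657551 + (-1230848 + 15**2 - 178*15) = 1657551 + (-1230848 + 225 - 2670) = 1657551 - 1233293 = 424258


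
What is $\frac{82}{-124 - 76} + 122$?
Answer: $\frac{12159}{100} \approx 121.59$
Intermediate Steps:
$\frac{82}{-124 - 76} + 122 = \frac{82}{-200} + 122 = 82 \left(- \frac{1}{200}\right) + 122 = - \frac{41}{100} + 122 = \frac{12159}{100}$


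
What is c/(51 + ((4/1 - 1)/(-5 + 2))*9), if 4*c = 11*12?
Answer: 11/14 ≈ 0.78571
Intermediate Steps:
c = 33 (c = (11*12)/4 = (¼)*132 = 33)
c/(51 + ((4/1 - 1)/(-5 + 2))*9) = 33/(51 + ((4/1 - 1)/(-5 + 2))*9) = 33/(51 + ((4*1 - 1)/(-3))*9) = 33/(51 + ((4 - 1)*(-⅓))*9) = 33/(51 + (3*(-⅓))*9) = 33/(51 - 1*9) = 33/(51 - 9) = 33/42 = 33*(1/42) = 11/14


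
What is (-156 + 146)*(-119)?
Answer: 1190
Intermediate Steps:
(-156 + 146)*(-119) = -10*(-119) = 1190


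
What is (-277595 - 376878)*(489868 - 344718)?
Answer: -94996755950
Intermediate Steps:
(-277595 - 376878)*(489868 - 344718) = -654473*145150 = -94996755950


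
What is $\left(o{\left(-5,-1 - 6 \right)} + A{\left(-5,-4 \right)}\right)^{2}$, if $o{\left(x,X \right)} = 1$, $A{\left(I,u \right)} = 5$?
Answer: $36$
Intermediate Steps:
$\left(o{\left(-5,-1 - 6 \right)} + A{\left(-5,-4 \right)}\right)^{2} = \left(1 + 5\right)^{2} = 6^{2} = 36$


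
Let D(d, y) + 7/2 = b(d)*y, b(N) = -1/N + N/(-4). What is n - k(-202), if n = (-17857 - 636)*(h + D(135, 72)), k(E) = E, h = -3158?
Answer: 3102410233/30 ≈ 1.0341e+8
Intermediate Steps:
b(N) = -1/N - N/4 (b(N) = -1/N + N*(-¼) = -1/N - N/4)
D(d, y) = -7/2 + y*(-1/d - d/4) (D(d, y) = -7/2 + (-1/d - d/4)*y = -7/2 + y*(-1/d - d/4))
n = 3102404173/30 (n = (-17857 - 636)*(-3158 + (-7/2 - 1*72/135 - ¼*135*72)) = -18493*(-3158 + (-7/2 - 1*72*1/135 - 2430)) = -18493*(-3158 + (-7/2 - 8/15 - 2430)) = -18493*(-3158 - 73021/30) = -18493*(-167761/30) = 3102404173/30 ≈ 1.0341e+8)
n - k(-202) = 3102404173/30 - 1*(-202) = 3102404173/30 + 202 = 3102410233/30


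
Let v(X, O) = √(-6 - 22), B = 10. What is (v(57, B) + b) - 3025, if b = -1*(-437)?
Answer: -2588 + 2*I*√7 ≈ -2588.0 + 5.2915*I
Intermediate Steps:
v(X, O) = 2*I*√7 (v(X, O) = √(-28) = 2*I*√7)
b = 437
(v(57, B) + b) - 3025 = (2*I*√7 + 437) - 3025 = (437 + 2*I*√7) - 3025 = -2588 + 2*I*√7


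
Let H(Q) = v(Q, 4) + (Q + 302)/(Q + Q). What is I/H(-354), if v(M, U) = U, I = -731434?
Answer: -129463818/721 ≈ -1.7956e+5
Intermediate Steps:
H(Q) = 4 + (302 + Q)/(2*Q) (H(Q) = 4 + (Q + 302)/(Q + Q) = 4 + (302 + Q)/((2*Q)) = 4 + (302 + Q)*(1/(2*Q)) = 4 + (302 + Q)/(2*Q))
I/H(-354) = -731434/(9/2 + 151/(-354)) = -731434/(9/2 + 151*(-1/354)) = -731434/(9/2 - 151/354) = -731434/721/177 = -731434*177/721 = -129463818/721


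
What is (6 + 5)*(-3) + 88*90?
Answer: 7887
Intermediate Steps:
(6 + 5)*(-3) + 88*90 = 11*(-3) + 7920 = -33 + 7920 = 7887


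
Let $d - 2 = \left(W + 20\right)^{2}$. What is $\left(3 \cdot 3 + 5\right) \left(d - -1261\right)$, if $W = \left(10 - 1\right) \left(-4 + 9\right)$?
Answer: $76832$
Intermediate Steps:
$W = 45$ ($W = 9 \cdot 5 = 45$)
$d = 4227$ ($d = 2 + \left(45 + 20\right)^{2} = 2 + 65^{2} = 2 + 4225 = 4227$)
$\left(3 \cdot 3 + 5\right) \left(d - -1261\right) = \left(3 \cdot 3 + 5\right) \left(4227 - -1261\right) = \left(9 + 5\right) \left(4227 + 1261\right) = 14 \cdot 5488 = 76832$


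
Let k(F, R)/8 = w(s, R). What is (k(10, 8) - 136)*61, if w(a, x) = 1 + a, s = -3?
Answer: -9272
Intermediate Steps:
k(F, R) = -16 (k(F, R) = 8*(1 - 3) = 8*(-2) = -16)
(k(10, 8) - 136)*61 = (-16 - 136)*61 = -152*61 = -9272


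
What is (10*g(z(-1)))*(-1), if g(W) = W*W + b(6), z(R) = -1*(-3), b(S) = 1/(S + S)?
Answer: -545/6 ≈ -90.833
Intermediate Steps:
b(S) = 1/(2*S)
z(R) = 3
g(W) = 1/12 + W² (g(W) = W*W + (½)/6 = W² + (½)*(⅙) = W² + 1/12 = 1/12 + W²)
(10*g(z(-1)))*(-1) = (10*(1/12 + 3²))*(-1) = (10*(1/12 + 9))*(-1) = (10*(109/12))*(-1) = (545/6)*(-1) = -545/6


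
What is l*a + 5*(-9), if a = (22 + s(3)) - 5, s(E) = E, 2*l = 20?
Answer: 155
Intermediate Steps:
l = 10 (l = (½)*20 = 10)
a = 20 (a = (22 + 3) - 5 = 25 - 5 = 20)
l*a + 5*(-9) = 10*20 + 5*(-9) = 200 - 45 = 155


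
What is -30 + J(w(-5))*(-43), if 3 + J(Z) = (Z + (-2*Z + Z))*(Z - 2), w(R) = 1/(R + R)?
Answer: 99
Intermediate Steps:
w(R) = 1/(2*R)
J(Z) = -3 (J(Z) = -3 + (Z + (-2*Z + Z))*(Z - 2) = -3 + (Z - Z)*(-2 + Z) = -3 + 0*(-2 + Z) = -3 + 0 = -3)
-30 + J(w(-5))*(-43) = -30 - 3*(-43) = -30 + 129 = 99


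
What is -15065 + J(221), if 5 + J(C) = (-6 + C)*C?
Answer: 32445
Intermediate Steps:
J(C) = -5 + C*(-6 + C) (J(C) = -5 + (-6 + C)*C = -5 + C*(-6 + C))
-15065 + J(221) = -15065 + (-5 + 221² - 6*221) = -15065 + (-5 + 48841 - 1326) = -15065 + 47510 = 32445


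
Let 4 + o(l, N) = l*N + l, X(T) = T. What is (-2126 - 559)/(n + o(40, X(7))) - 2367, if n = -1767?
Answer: -3431832/1451 ≈ -2365.1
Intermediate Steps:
o(l, N) = -4 + l + N*l (o(l, N) = -4 + (l*N + l) = -4 + (N*l + l) = -4 + (l + N*l) = -4 + l + N*l)
(-2126 - 559)/(n + o(40, X(7))) - 2367 = (-2126 - 559)/(-1767 + (-4 + 40 + 7*40)) - 2367 = -2685/(-1767 + (-4 + 40 + 280)) - 2367 = -2685/(-1767 + 316) - 2367 = -2685/(-1451) - 2367 = -2685*(-1/1451) - 2367 = 2685/1451 - 2367 = -3431832/1451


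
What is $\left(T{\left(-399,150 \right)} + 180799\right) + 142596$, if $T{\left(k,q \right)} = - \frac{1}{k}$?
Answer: $\frac{129034606}{399} \approx 3.234 \cdot 10^{5}$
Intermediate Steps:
$\left(T{\left(-399,150 \right)} + 180799\right) + 142596 = \left(- \frac{1}{-399} + 180799\right) + 142596 = \left(\left(-1\right) \left(- \frac{1}{399}\right) + 180799\right) + 142596 = \left(\frac{1}{399} + 180799\right) + 142596 = \frac{72138802}{399} + 142596 = \frac{129034606}{399}$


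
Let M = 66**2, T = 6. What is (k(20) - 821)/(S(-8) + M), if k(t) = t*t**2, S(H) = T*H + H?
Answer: 7179/4300 ≈ 1.6695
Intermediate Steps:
S(H) = 7*H (S(H) = 6*H + H = 7*H)
k(t) = t**3
M = 4356
(k(20) - 821)/(S(-8) + M) = (20**3 - 821)/(7*(-8) + 4356) = (8000 - 821)/(-56 + 4356) = 7179/4300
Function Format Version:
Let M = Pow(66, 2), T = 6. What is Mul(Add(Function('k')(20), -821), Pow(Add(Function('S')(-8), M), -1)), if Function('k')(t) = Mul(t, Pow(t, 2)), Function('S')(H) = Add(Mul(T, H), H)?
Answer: Rational(7179, 4300) ≈ 1.6695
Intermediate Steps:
Function('S')(H) = Mul(7, H) (Function('S')(H) = Add(Mul(6, H), H) = Mul(7, H))
Function('k')(t) = Pow(t, 3)
M = 4356
Mul(Add(Function('k')(20), -821), Pow(Add(Function('S')(-8), M), -1)) = Mul(Add(Pow(20, 3), -821), Pow(Add(Mul(7, -8), 4356), -1)) = Mul(Add(8000, -821), Pow(Add(-56, 4356), -1)) = Mul(7179, Pow(4300, -1)) = Mul(7179, Rational(1, 4300)) = Rational(7179, 4300)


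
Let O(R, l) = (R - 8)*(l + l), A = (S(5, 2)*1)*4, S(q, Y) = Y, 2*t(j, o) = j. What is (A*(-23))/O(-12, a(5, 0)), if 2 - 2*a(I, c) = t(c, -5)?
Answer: 23/5 ≈ 4.6000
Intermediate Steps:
t(j, o) = j/2
A = 8 (A = (2*1)*4 = 2*4 = 8)
a(I, c) = 1 - c/4
O(R, l) = 2*l*(-8 + R) (O(R, l) = (-8 + R)*(2*l) = 2*l*(-8 + R))
(A*(-23))/O(-12, a(5, 0)) = (8*(-23))/((2*(1 - ¼*0)*(-8 - 12))) = -184*(-1/(40*(1 + 0))) = -184/(2*1*(-20)) = -184/(-40) = -184*(-1/40) = 23/5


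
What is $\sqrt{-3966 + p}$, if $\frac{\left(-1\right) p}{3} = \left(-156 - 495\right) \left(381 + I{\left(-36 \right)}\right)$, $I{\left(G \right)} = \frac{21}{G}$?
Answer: $\frac{3 \sqrt{328439}}{2} \approx 859.64$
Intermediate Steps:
$p = \frac{2971815}{4}$ ($p = - 3 \left(-156 - 495\right) \left(381 + \frac{21}{-36}\right) = - 3 \left(- 651 \left(381 + 21 \left(- \frac{1}{36}\right)\right)\right) = - 3 \left(- 651 \left(381 - \frac{7}{12}\right)\right) = - 3 \left(\left(-651\right) \frac{4565}{12}\right) = \left(-3\right) \left(- \frac{990605}{4}\right) = \frac{2971815}{4} \approx 7.4295 \cdot 10^{5}$)
$\sqrt{-3966 + p} = \sqrt{-3966 + \frac{2971815}{4}} = \sqrt{\frac{2955951}{4}} = \frac{3 \sqrt{328439}}{2}$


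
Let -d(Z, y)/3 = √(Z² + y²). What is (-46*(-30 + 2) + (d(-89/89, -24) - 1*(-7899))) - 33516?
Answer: -24329 - 3*√577 ≈ -24401.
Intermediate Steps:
d(Z, y) = -3*√(Z² + y²)
(-46*(-30 + 2) + (d(-89/89, -24) - 1*(-7899))) - 33516 = (-46*(-30 + 2) + (-3*√((-89/89)² + (-24)²) - 1*(-7899))) - 33516 = (-46*(-28) + (-3*√((-89*1/89)² + 576) + 7899)) - 33516 = (1288 + (-3*√((-1)² + 576) + 7899)) - 33516 = (1288 + (-3*√(1 + 576) + 7899)) - 33516 = (1288 + (-3*√577 + 7899)) - 33516 = (1288 + (7899 - 3*√577)) - 33516 = (9187 - 3*√577) - 33516 = -24329 - 3*√577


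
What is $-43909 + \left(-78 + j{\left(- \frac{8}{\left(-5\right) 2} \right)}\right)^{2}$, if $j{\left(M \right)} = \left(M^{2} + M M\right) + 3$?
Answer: $- \frac{24046476}{625} \approx -38474.0$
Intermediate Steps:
$j{\left(M \right)} = 3 + 2 M^{2}$ ($j{\left(M \right)} = \left(M^{2} + M^{2}\right) + 3 = 2 M^{2} + 3 = 3 + 2 M^{2}$)
$-43909 + \left(-78 + j{\left(- \frac{8}{\left(-5\right) 2} \right)}\right)^{2} = -43909 + \left(-78 + \left(3 + 2 \left(- \frac{8}{\left(-5\right) 2}\right)^{2}\right)\right)^{2} = -43909 + \left(-78 + \left(3 + 2 \left(- \frac{8}{-10}\right)^{2}\right)\right)^{2} = -43909 + \left(-78 + \left(3 + 2 \left(\left(-8\right) \left(- \frac{1}{10}\right)\right)^{2}\right)\right)^{2} = -43909 + \left(-78 + \left(3 + 2 \left(\frac{4}{5}\right)^{2}\right)\right)^{2} = -43909 + \left(-78 + \left(3 + 2 \cdot \frac{16}{25}\right)\right)^{2} = -43909 + \left(-78 + \left(3 + \frac{32}{25}\right)\right)^{2} = -43909 + \left(-78 + \frac{107}{25}\right)^{2} = -43909 + \left(- \frac{1843}{25}\right)^{2} = -43909 + \frac{3396649}{625} = - \frac{24046476}{625}$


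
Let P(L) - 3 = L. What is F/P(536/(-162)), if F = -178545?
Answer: 2892429/5 ≈ 5.7849e+5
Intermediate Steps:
P(L) = 3 + L
F/P(536/(-162)) = -178545/(3 + 536/(-162)) = -178545/(3 + 536*(-1/162)) = -178545/(3 - 268/81) = -178545/(-25/81) = -178545*(-81/25) = 2892429/5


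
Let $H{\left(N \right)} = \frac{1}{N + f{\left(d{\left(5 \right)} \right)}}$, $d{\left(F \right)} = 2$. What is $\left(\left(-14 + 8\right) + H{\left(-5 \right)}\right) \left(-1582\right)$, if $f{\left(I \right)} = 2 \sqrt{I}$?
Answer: $\frac{169274}{17} + \frac{3164 \sqrt{2}}{17} \approx 10221.0$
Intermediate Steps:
$H{\left(N \right)} = \frac{1}{N + 2 \sqrt{2}}$
$\left(\left(-14 + 8\right) + H{\left(-5 \right)}\right) \left(-1582\right) = \left(\left(-14 + 8\right) + \frac{1}{-5 + 2 \sqrt{2}}\right) \left(-1582\right) = \left(-6 + \frac{1}{-5 + 2 \sqrt{2}}\right) \left(-1582\right) = 9492 - \frac{1582}{-5 + 2 \sqrt{2}}$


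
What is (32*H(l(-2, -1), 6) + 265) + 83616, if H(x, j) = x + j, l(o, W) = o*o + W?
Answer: 84169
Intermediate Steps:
l(o, W) = W + o² (l(o, W) = o² + W = W + o²)
H(x, j) = j + x
(32*H(l(-2, -1), 6) + 265) + 83616 = (32*(6 + (-1 + (-2)²)) + 265) + 83616 = (32*(6 + (-1 + 4)) + 265) + 83616 = (32*(6 + 3) + 265) + 83616 = (32*9 + 265) + 83616 = (288 + 265) + 83616 = 553 + 83616 = 84169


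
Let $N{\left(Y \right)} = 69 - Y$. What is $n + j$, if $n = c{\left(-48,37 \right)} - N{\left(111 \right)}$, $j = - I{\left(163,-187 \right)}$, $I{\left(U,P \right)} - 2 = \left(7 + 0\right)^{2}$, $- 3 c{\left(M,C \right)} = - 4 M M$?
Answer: $3063$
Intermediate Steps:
$c{\left(M,C \right)} = \frac{4 M^{2}}{3}$ ($c{\left(M,C \right)} = - \frac{- 4 M M}{3} = - \frac{\left(-4\right) M^{2}}{3} = \frac{4 M^{2}}{3}$)
$I{\left(U,P \right)} = 51$ ($I{\left(U,P \right)} = 2 + \left(7 + 0\right)^{2} = 2 + 7^{2} = 2 + 49 = 51$)
$j = -51$ ($j = \left(-1\right) 51 = -51$)
$n = 3114$ ($n = \frac{4 \left(-48\right)^{2}}{3} - \left(69 - 111\right) = \frac{4}{3} \cdot 2304 - \left(69 - 111\right) = 3072 - -42 = 3072 + 42 = 3114$)
$n + j = 3114 - 51 = 3063$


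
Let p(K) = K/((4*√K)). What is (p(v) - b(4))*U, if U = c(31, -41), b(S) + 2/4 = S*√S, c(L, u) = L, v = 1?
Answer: -899/4 ≈ -224.75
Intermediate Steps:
b(S) = -½ + S^(3/2) (b(S) = -½ + S*√S = -½ + S^(3/2))
U = 31
p(K) = √K/4 (p(K) = K*(1/(4*√K)) = √K/4)
(p(v) - b(4))*U = (√1/4 - (-½ + 4^(3/2)))*31 = ((¼)*1 - (-½ + 8))*31 = (¼ - 1*15/2)*31 = (¼ - 15/2)*31 = -29/4*31 = -899/4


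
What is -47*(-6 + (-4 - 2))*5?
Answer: 2820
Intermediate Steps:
-47*(-6 + (-4 - 2))*5 = -47*(-6 - 6)*5 = -(-564)*5 = -47*(-60) = 2820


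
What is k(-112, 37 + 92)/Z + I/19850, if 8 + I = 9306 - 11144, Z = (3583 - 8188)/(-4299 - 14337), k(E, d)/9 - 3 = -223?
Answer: -24415306961/3046975 ≈ -8013.0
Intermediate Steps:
k(E, d) = -1980 (k(E, d) = 27 + 9*(-223) = 27 - 2007 = -1980)
Z = 1535/6212 (Z = -4605/(-18636) = -4605*(-1/18636) = 1535/6212 ≈ 0.24710)
I = -1846 (I = -8 + (9306 - 11144) = -8 - 1838 = -1846)
k(-112, 37 + 92)/Z + I/19850 = -1980/1535/6212 - 1846/19850 = -1980*6212/1535 - 1846*1/19850 = -2459952/307 - 923/9925 = -24415306961/3046975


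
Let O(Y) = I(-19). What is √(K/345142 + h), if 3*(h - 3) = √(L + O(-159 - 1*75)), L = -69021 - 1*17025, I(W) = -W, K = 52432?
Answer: √(844797343131 + 89342250123*I*√86027)/517713 ≈ 7.1053 + 6.8799*I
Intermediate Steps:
O(Y) = 19 (O(Y) = -1*(-19) = 19)
L = -86046 (L = -69021 - 17025 = -86046)
h = 3 + I*√86027/3 (h = 3 + √(-86046 + 19)/3 = 3 + √(-86027)/3 = 3 + (I*√86027)/3 = 3 + I*√86027/3 ≈ 3.0 + 97.768*I)
√(K/345142 + h) = √(52432/345142 + (3 + I*√86027/3)) = √(52432*(1/345142) + (3 + I*√86027/3)) = √(26216/172571 + (3 + I*√86027/3)) = √(543929/172571 + I*√86027/3)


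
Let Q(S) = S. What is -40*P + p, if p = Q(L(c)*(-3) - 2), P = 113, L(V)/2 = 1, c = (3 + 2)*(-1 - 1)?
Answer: -4528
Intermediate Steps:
c = -10 (c = 5*(-2) = -10)
L(V) = 2 (L(V) = 2*1 = 2)
p = -8 (p = 2*(-3) - 2 = -6 - 2 = -8)
-40*P + p = -40*113 - 8 = -4520 - 8 = -4528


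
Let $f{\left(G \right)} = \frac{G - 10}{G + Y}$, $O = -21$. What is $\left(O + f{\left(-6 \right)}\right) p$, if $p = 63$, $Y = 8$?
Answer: $-1827$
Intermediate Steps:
$f{\left(G \right)} = \frac{-10 + G}{8 + G}$ ($f{\left(G \right)} = \frac{G - 10}{G + 8} = \frac{-10 + G}{8 + G}$)
$\left(O + f{\left(-6 \right)}\right) p = \left(-21 + \frac{-10 - 6}{8 - 6}\right) 63 = \left(-21 + \frac{1}{2} \left(-16\right)\right) 63 = \left(-21 - 8\right) 63 = \left(-29\right) 63 = -1827$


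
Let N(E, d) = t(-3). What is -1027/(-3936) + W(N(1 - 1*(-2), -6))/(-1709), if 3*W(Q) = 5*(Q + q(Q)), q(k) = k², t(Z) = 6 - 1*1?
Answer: 1558343/6726624 ≈ 0.23167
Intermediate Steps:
t(Z) = 5 (t(Z) = 6 - 1 = 5)
N(E, d) = 5
W(Q) = 5*Q/3 + 5*Q²/3 (W(Q) = (5*(Q + Q²))/3 = (5*Q + 5*Q²)/3 = 5*Q/3 + 5*Q²/3)
-1027/(-3936) + W(N(1 - 1*(-2), -6))/(-1709) = -1027/(-3936) + ((5/3)*5*(1 + 5))/(-1709) = -1027*(-1/3936) + ((5/3)*5*6)*(-1/1709) = 1027/3936 + 50*(-1/1709) = 1027/3936 - 50/1709 = 1558343/6726624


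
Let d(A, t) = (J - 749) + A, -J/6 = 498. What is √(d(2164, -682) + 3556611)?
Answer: √3555038 ≈ 1885.5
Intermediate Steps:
J = -2988 (J = -6*498 = -2988)
d(A, t) = -3737 + A (d(A, t) = (-2988 - 749) + A = -3737 + A)
√(d(2164, -682) + 3556611) = √((-3737 + 2164) + 3556611) = √(-1573 + 3556611) = √3555038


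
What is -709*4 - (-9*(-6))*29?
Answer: -4402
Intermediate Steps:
-709*4 - (-9*(-6))*29 = -2836 - 54*29 = -2836 - 1*1566 = -2836 - 1566 = -4402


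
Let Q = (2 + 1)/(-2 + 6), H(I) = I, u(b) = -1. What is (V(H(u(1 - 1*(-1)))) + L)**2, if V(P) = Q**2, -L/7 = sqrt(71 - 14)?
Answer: 715089/256 - 63*sqrt(57)/8 ≈ 2733.9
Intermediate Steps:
L = -7*sqrt(57) (L = -7*sqrt(71 - 14) = -7*sqrt(57) ≈ -52.849)
Q = 3/4 ≈ 0.75000
V(P) = 9/16 (V(P) = (3/4)**2 = 9/16)
(V(H(u(1 - 1*(-1)))) + L)**2 = (9/16 - 7*sqrt(57))**2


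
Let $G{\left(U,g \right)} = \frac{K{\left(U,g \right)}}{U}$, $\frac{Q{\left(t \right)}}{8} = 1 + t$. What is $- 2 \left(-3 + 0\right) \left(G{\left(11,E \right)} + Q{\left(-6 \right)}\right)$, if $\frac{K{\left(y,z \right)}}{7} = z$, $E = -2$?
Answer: $- \frac{2724}{11} \approx -247.64$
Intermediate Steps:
$Q{\left(t \right)} = 8 + 8 t$ ($Q{\left(t \right)} = 8 \left(1 + t\right) = 8 + 8 t$)
$K{\left(y,z \right)} = 7 z$
$G{\left(U,g \right)} = \frac{7 g}{U}$
$- 2 \left(-3 + 0\right) \left(G{\left(11,E \right)} + Q{\left(-6 \right)}\right) = - 2 \left(-3 + 0\right) \left(7 \left(-2\right) \frac{1}{11} + \left(8 + 8 \left(-6\right)\right)\right) = \left(-2\right) \left(-3\right) \left(7 \left(-2\right) \frac{1}{11} + \left(8 - 48\right)\right) = 6 \left(- \frac{14}{11} - 40\right) = 6 \left(- \frac{454}{11}\right) = - \frac{2724}{11}$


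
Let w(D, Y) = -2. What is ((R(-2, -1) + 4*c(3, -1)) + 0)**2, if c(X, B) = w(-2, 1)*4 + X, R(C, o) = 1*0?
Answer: 400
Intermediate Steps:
R(C, o) = 0
c(X, B) = -8 + X (c(X, B) = -2*4 + X = -8 + X)
((R(-2, -1) + 4*c(3, -1)) + 0)**2 = ((0 + 4*(-8 + 3)) + 0)**2 = ((0 + 4*(-5)) + 0)**2 = ((0 - 20) + 0)**2 = (-20 + 0)**2 = (-20)**2 = 400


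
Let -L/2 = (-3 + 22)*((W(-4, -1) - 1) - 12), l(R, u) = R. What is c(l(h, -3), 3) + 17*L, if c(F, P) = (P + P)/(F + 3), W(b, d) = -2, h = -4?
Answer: 9684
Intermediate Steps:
c(F, P) = 2*P/(3 + F) (c(F, P) = (2*P)/(3 + F) = 2*P/(3 + F))
L = 570 (L = -2*(-3 + 22)*((-2 - 1) - 12) = -38*(-3 - 12) = -38*(-15) = -2*(-285) = 570)
c(l(h, -3), 3) + 17*L = 2*3/(3 - 4) + 17*570 = 2*3/(-1) + 9690 = 2*3*(-1) + 9690 = -6 + 9690 = 9684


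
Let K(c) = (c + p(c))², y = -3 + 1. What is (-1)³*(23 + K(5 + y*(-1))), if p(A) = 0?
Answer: -72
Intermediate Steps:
y = -2
K(c) = c² (K(c) = (c + 0)² = c²)
(-1)³*(23 + K(5 + y*(-1))) = (-1)³*(23 + (5 - 2*(-1))²) = -(23 + (5 + 2)²) = -(23 + 7²) = -(23 + 49) = -1*72 = -72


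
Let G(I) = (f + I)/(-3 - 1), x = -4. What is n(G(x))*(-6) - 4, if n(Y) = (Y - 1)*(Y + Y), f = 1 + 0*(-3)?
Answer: -7/4 ≈ -1.7500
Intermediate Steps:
f = 1 (f = 1 + 0 = 1)
G(I) = -¼ - I/4 (G(I) = (1 + I)/(-3 - 1) = (1 + I)/(-4) = (1 + I)*(-¼) = -¼ - I/4)
n(Y) = 2*Y*(-1 + Y) (n(Y) = (-1 + Y)*(2*Y) = 2*Y*(-1 + Y))
n(G(x))*(-6) - 4 = (2*(-¼ - ¼*(-4))*(-1 + (-¼ - ¼*(-4))))*(-6) - 4 = (2*(-¼ + 1)*(-1 + (-¼ + 1)))*(-6) - 4 = (2*(¾)*(-1 + ¾))*(-6) - 4 = (2*(¾)*(-¼))*(-6) - 4 = -3/8*(-6) - 4 = 9/4 - 4 = -7/4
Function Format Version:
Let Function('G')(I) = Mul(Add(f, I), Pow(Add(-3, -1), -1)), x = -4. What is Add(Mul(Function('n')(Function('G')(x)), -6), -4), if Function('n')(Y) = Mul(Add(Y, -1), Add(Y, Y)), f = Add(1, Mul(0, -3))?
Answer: Rational(-7, 4) ≈ -1.7500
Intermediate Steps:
f = 1 (f = Add(1, 0) = 1)
Function('G')(I) = Add(Rational(-1, 4), Mul(Rational(-1, 4), I)) (Function('G')(I) = Mul(Add(1, I), Pow(Add(-3, -1), -1)) = Mul(Add(1, I), Pow(-4, -1)) = Mul(Add(1, I), Rational(-1, 4)) = Add(Rational(-1, 4), Mul(Rational(-1, 4), I)))
Function('n')(Y) = Mul(2, Y, Add(-1, Y)) (Function('n')(Y) = Mul(Add(-1, Y), Mul(2, Y)) = Mul(2, Y, Add(-1, Y)))
Add(Mul(Function('n')(Function('G')(x)), -6), -4) = Add(Mul(Mul(2, Add(Rational(-1, 4), Mul(Rational(-1, 4), -4)), Add(-1, Add(Rational(-1, 4), Mul(Rational(-1, 4), -4)))), -6), -4) = Add(Mul(Mul(2, Add(Rational(-1, 4), 1), Add(-1, Add(Rational(-1, 4), 1))), -6), -4) = Add(Mul(Mul(2, Rational(3, 4), Add(-1, Rational(3, 4))), -6), -4) = Add(Mul(Mul(2, Rational(3, 4), Rational(-1, 4)), -6), -4) = Add(Mul(Rational(-3, 8), -6), -4) = Add(Rational(9, 4), -4) = Rational(-7, 4)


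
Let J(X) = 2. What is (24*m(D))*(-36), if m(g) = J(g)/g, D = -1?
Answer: 1728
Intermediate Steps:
m(g) = 2/g
(24*m(D))*(-36) = (24*(2/(-1)))*(-36) = (24*(2*(-1)))*(-36) = (24*(-2))*(-36) = -48*(-36) = 1728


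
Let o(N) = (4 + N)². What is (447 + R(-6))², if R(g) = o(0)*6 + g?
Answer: 288369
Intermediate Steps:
R(g) = 96 + g (R(g) = (4 + 0)²*6 + g = 4²*6 + g = 16*6 + g = 96 + g)
(447 + R(-6))² = (447 + (96 - 6))² = (447 + 90)² = 537² = 288369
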